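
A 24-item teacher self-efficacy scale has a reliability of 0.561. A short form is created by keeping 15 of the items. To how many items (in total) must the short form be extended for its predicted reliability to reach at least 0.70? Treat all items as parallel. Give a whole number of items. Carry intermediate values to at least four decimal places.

First, r for the 15-item form: n = 15/24 = 0.6250, so r_15 = 0.6250·0.561/(1 + (0.6250 − 1)·0.561) = 0.4440
Length factor from the short form to reach 0.70: n' = 0.70(1 − 0.4440) / [0.4440(1 − 0.70)] ≈ 2.9219
Items = 2.9219 × 15 ≈ 43.83 → 44

44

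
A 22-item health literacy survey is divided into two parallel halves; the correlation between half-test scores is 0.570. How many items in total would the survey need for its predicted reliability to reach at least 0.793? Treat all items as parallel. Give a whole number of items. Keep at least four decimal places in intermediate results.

32

Corrected full-test reliability: r_full = 2 × 0.570 / (1 + 0.570) ≈ 0.7261
Solve Spearman-Brown for n: n = 0.793(1 − 0.7261) / [0.7261(1 − 0.793)] = 1.4451
Required items = 1.4451 × 22 = 31.79, so 32 items.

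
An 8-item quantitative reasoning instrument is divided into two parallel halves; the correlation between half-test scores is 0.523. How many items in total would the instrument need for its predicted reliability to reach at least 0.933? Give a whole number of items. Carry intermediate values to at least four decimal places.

r_full = 2(0.523)/(1 + 0.523) = 0.6868
n = r_tgt(1 − r_full) / [r_full(1 − r_tgt)] = 0.933 × 0.3132 / (0.6868 × 0.067) ≈ 6.3504
Required items = 6.3504 × 8 = 50.80, so 51 items.

51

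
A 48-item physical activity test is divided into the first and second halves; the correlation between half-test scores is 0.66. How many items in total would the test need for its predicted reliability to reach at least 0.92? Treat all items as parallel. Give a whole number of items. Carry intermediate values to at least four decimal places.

143

r_full = 2(0.66)/(1 + 0.66) = 0.7952
Solve Spearman-Brown for n: n = 0.92(1 − 0.7952) / [0.7952(1 − 0.92)] = 2.9618
Items = 2.9618 × 48 ≈ 142.17 → 143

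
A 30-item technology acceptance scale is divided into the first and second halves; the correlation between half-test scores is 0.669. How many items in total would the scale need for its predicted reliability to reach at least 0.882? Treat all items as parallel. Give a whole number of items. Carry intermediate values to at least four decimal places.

56

Corrected full-test reliability: r_full = 2 × 0.669 / (1 + 0.669) ≈ 0.8017
n = r_tgt(1 − r_full) / [r_full(1 − r_tgt)] = 0.882 × 0.1983 / (0.8017 × 0.118) ≈ 1.8488
Items = 1.8488 × 30 ≈ 55.46 → 56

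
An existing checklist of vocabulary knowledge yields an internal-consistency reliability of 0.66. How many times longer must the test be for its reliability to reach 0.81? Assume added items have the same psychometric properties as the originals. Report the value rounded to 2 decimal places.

2.20

Rearranging the Spearman-Brown formula for n,
n = r_target (1 − r_old) / [ r_old (1 − r_target) ]
n = 0.81 × (1 − 0.66) / [ 0.66 × (1 − 0.81) ]
n = 0.2754 / 0.1254 ≈ 2.1962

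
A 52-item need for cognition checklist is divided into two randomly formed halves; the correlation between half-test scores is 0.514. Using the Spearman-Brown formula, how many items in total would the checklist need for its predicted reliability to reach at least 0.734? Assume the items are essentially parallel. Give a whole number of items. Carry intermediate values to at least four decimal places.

Corrected full-test reliability: r_full = 2 × 0.514 / (1 + 0.514) ≈ 0.6790
Solve Spearman-Brown for n: n = 0.734(1 − 0.6790) / [0.6790(1 − 0.734)] = 1.3045
Required items = 1.3045 × 52 = 67.83, so 68 items.

68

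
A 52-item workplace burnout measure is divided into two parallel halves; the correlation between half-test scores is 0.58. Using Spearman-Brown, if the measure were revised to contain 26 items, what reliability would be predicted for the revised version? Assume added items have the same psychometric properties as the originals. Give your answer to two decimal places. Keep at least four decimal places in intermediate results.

0.58

Spearman-Brown correction (n = 2): r_full = 2·0.58/(1 + 0.58) = 0.7342
Then adjust to 26 items: n = 26/52 = 0.5000
r_new = n·r_full / (1 + (n − 1)·r_full) = 0.3671 / 0.6329 ≈ 0.5800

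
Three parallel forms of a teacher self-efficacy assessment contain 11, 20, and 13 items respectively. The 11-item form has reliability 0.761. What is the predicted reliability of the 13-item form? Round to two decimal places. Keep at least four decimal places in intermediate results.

0.79

The 20-item form is not needed; work directly from the 11-item form with n = 13/11 = 1.1818.
r_{13} = n·r / (1 + (n − 1)·r) = 0.8993 / 1.1383 ≈ 0.7900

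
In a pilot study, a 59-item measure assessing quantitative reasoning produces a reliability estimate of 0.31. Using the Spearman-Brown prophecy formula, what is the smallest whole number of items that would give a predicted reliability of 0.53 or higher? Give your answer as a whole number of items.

n = 0.53 × (1 − 0.31) / [ 0.31 × (1 − 0.53) ]
  = 0.3657 / 0.1457 = 2.5100
2.5100 × 59 = 148.09 → 149 items

149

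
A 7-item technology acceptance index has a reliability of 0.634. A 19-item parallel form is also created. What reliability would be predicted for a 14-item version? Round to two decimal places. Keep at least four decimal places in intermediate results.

0.78

The 19-item form is not needed; work directly from the 7-item form with n = 14/7 = 2.0000.
r_{14} = n·r / (1 + (n − 1)·r) = 1.2680 / 1.6340 ≈ 0.7760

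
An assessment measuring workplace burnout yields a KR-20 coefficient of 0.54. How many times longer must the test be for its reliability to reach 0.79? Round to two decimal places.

3.20

n = [0.79 × 0.46] / [0.54 × 0.21]
n = 0.3634 / 0.1134 ≈ 3.2046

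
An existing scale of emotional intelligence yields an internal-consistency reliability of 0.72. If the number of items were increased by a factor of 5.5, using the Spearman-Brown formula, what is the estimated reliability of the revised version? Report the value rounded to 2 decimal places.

0.93

r_new = (5.5 × 0.72) / (1 + (5.5 − 1) × 0.72)
     = 3.9600 / 4.2400 = 0.9340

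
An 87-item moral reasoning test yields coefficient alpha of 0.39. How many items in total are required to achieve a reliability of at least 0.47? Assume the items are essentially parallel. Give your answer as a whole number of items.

121

n = 0.47 × (1 − 0.39) / [ 0.39 × (1 − 0.47) ]
n = 0.2867 / 0.2067 ≈ 1.3870
Items needed = n × 87 = 1.3870 × 87 ≈ 120.67 → round up to 121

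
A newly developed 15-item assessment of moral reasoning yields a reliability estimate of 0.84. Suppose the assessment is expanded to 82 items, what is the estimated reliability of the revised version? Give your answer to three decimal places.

0.966

Length ratio n = 82/15 = 5.4667
Apply the Spearman-Brown prophecy formula, r' = nr / [1 + (n − 1)r]:
r_new = (5.4667 × 0.84) / (1 + (5.4667 − 1) × 0.84)
r_new = 4.5920 / 4.7520 ≈ 0.9663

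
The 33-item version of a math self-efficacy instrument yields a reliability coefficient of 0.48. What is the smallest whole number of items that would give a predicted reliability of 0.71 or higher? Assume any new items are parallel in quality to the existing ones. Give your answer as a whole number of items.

Rearranging the Spearman-Brown formula for n,
n = r*(1 − r) / [ r (1 − r*) ]
n = 0.71 × (1 − 0.48) / [ 0.48 × (1 − 0.71) ]
n = 0.3692 / 0.1392 ≈ 2.6523
2.6523 × 33 = 87.53 → 88 items

88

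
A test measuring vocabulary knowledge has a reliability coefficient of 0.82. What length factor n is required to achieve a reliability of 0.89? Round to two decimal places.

1.78

Invert Spearman-Brown to solve for n:
n = r*(1 − r) / [ r (1 − r*) ]
n = 0.89(1 − 0.82) / [0.82(1 − 0.89)]
  = 0.1602 / 0.0902 = 1.7761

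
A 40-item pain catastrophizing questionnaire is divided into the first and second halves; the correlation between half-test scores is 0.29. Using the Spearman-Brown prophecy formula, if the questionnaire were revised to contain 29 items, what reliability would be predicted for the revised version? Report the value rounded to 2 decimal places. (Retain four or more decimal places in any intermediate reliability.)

Spearman-Brown correction (n = 2): r_full = 2·0.29/(1 + 0.29) = 0.4496
Then adjust to 29 items: n = 29/40 = 0.7250
r_new = n·r_full / (1 + (n − 1)·r_full) = 0.3260 / 0.8764 ≈ 0.3720

0.37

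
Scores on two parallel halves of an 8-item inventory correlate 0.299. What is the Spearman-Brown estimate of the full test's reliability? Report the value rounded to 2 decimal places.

The full test is twice the length of either half (n = 2).
r_full = 2r_hh / (1 + r_hh) = 2 × 0.299 / (1 + 0.299)
r_full = 0.5980 / 1.2990 ≈ 0.4604

0.46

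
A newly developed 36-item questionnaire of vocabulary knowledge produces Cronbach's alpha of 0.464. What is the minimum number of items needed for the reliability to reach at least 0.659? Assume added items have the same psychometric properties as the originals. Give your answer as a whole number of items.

Invert Spearman-Brown to solve for n:
n = r_target (1 − r_old) / [ r_old (1 − r_target) ]
n = 0.659(1 − 0.464) / [0.464(1 − 0.659)]
n = 0.353224 / 0.158224 ≈ 2.2324
So the test needs 2.2324 × 36 ≈ 80.37 items; rounding up, 81.

81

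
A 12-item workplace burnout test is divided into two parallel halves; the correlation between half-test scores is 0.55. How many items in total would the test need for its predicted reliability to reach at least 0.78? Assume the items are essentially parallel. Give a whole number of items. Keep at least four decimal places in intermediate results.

r_full = 2(0.55)/(1 + 0.55) = 0.7097
n = r_tgt(1 − r_full) / [r_full(1 − r_tgt)] = 0.78 × 0.2903 / (0.7097 × 0.22) ≈ 1.4503
Items = 1.4503 × 12 ≈ 17.40 → 18

18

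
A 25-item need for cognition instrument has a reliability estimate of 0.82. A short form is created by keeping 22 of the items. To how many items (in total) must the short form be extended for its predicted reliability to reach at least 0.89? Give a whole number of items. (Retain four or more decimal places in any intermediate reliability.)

Short-form reliability: n = 22/25 = 0.8800; r_22 = n·r/(1+(n−1)r) ≈ 0.8004
Then solve for n' with r_old = 0.8004, r_target = 0.89: n' = 0.89(1 − 0.8004)/[0.8004(1 − 0.89)] = 2.0177
Total items = 2.0177 × 22 = 44.39, rounded up to 45.

45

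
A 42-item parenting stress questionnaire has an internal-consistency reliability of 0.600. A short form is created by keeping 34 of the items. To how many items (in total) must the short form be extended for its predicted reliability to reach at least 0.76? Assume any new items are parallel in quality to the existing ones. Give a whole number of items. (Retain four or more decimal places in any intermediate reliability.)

89

First, r for the 34-item form: n = 34/42 = 0.8095, so r_34 = 0.8095·0.600/(1 + (0.8095 − 1)·0.600) = 0.5484
Length factor from the short form to reach 0.76: n' = 0.76(1 − 0.5484) / [0.5484(1 − 0.76)] ≈ 2.6077
Total items = 2.6077 × 34 = 88.66, rounded up to 89.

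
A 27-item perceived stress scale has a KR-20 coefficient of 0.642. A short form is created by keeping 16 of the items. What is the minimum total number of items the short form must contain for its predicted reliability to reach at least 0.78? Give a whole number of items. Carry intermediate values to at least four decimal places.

First, r for the 16-item form: n = 16/27 = 0.5926, so r_16 = 0.5926·0.642/(1 + (0.5926 − 1)·0.642) = 0.5152
Length factor from the short form to reach 0.78: n' = 0.78(1 − 0.5152) / [0.5152(1 − 0.78)] ≈ 3.3363
Items = 3.3363 × 16 ≈ 53.38 → 54

54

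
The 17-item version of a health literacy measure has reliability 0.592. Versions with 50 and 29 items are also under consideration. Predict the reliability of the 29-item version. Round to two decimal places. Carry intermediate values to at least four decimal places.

0.71

Only the ratio of lengths matters: n = 29/17 = 1.7059
r_{29} = n·r / (1 + (n − 1)·r) = 1.0099 / 1.4179 ≈ 0.7123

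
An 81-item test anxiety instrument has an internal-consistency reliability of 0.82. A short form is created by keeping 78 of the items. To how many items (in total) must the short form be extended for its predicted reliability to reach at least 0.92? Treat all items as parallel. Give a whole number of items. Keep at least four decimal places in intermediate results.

205

Short-form reliability: n = 78/81 = 0.9630; r_78 = n·r/(1+(n−1)r) ≈ 0.8144
Length factor from the short form to reach 0.92: n' = 0.92(1 − 0.8144) / [0.8144(1 − 0.92)] ≈ 2.6208
Total items = 2.6208 × 78 = 204.42, rounded up to 205.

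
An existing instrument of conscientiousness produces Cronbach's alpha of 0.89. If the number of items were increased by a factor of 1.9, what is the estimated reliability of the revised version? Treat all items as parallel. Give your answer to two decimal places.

r_new = 1.9·0.89 / [1 + (1.9 − 1)·0.89]
     = 1.6910 / 1.8010 = 0.9389

0.94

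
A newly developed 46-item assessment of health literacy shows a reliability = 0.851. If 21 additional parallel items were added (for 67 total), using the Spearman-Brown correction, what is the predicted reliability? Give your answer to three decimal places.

n = 67/46 = 1.4565
r_new = (1.4565 × 0.851) / (1 + (1.4565 − 1) × 0.851)
r_new = 1.2395 / 1.3885 ≈ 0.8927

0.893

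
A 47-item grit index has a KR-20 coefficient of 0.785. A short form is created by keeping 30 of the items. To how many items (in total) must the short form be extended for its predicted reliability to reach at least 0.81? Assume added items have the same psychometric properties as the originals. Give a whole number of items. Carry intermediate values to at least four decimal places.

First, r for the 30-item form: n = 30/47 = 0.6383, so r_30 = 0.6383·0.785/(1 + (0.6383 − 1)·0.785) = 0.6997
Length factor from the short form to reach 0.81: n' = 0.81(1 − 0.6997) / [0.6997(1 − 0.81)] ≈ 1.8297
Items = 1.8297 × 30 ≈ 54.89 → 55

55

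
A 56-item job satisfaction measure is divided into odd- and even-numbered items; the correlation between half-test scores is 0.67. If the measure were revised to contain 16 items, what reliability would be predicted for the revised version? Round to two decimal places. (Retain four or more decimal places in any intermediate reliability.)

First correct the split-half correlation to full-test reliability: r_full = 2 × 0.67 / (1 + 0.67) ≈ 0.8024
Length factor from 56 to 16 items: n = 16/56 = 0.2857
r_new = n·r_full / (1 + (n − 1)·r_full) = 0.2292 / 0.4268 ≈ 0.5370

0.54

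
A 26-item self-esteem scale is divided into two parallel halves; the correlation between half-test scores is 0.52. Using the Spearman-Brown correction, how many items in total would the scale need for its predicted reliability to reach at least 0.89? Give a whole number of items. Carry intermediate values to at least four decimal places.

r_full = 2(0.52)/(1 + 0.52) = 0.6842
Solve Spearman-Brown for n: n = 0.89(1 − 0.6842) / [0.6842(1 − 0.89)] = 3.7344
Items = 3.7344 × 26 ≈ 97.09 → 98

98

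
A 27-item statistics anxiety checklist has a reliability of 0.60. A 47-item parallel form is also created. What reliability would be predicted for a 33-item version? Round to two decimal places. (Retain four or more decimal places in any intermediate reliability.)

Only the ratio of lengths matters: n = 33/27 = 1.2222
r_{33} = n·r / (1 + (n − 1)·r) = 0.7333 / 1.1333 ≈ 0.6470

0.65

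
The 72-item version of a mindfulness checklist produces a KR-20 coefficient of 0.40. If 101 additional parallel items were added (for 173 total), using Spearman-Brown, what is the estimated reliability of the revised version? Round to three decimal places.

n = 173/72 = 2.4028
Apply the Spearman-Brown prophecy formula, r' = nr / [1 + (n − 1)r]:
r_new = (2.4028 × 0.40) / (1 + (2.4028 − 1) × 0.40)
     = 0.9611 / 1.5611 = 0.6157

0.616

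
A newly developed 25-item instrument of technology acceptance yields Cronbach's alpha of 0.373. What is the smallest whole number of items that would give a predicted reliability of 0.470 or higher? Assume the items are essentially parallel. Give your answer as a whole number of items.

Spearman-Brown solved for the length factor n:
n = r_target (1 − r_old) / [ r_old (1 − r_target) ]
n = 0.470 × (1 − 0.373) / [ 0.373 × (1 − 0.470) ]
n = 0.294690 / 0.197690 ≈ 1.4907
Items needed = n × 25 = 1.4907 × 25 ≈ 37.27 → round up to 38

38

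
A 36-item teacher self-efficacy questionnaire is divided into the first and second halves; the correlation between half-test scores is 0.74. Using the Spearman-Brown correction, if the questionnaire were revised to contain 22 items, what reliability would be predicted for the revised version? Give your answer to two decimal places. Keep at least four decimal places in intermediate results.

0.78

Full-test reliability from the split-half r: r_full = 2(0.74)/(1 + 0.74) = 0.8506
Then adjust to 22 items: n = 22/36 = 0.6111
r_new = n·r_full / (1 + (n − 1)·r_full) = 0.5198 / 0.6692 ≈ 0.7767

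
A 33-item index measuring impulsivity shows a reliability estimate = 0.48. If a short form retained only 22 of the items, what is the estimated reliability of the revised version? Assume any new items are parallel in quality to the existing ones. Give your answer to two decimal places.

The new length is 22/33 = 0.6667 times the old.
By Spearman-Brown, r_new = n r / (1 + (n − 1) r).
r_new = (0.6667 × 0.48) / (1 + (0.6667 − 1) × 0.48)
     = 0.3200 / 0.8400 = 0.3810

0.38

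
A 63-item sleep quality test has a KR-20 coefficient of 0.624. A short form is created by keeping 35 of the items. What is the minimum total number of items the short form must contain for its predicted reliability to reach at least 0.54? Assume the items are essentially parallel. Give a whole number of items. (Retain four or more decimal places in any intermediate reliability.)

Short-form reliability: n = 35/63 = 0.5556; r_35 = n·r/(1+(n−1)r) ≈ 0.4797
Then solve for n' with r_old = 0.4797, r_target = 0.54: n' = 0.54(1 − 0.4797)/[0.4797(1 − 0.54)] = 1.2733
Total items = 1.2733 × 35 = 44.57, rounded up to 45.

45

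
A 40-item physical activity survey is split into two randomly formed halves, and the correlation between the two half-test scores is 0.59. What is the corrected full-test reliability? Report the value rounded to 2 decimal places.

0.74

Apply the Spearman-Brown correction with n = 2:
r_full = 2(0.59) / (1 + 0.59)
       = 1.1800 / 1.5900 = 0.7421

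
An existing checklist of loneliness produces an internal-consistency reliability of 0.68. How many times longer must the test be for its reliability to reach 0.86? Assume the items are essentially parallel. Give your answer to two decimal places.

2.89

Rearranging the Spearman-Brown formula for n,
n = r_target (1 − r_old) / [ r_old (1 − r_target) ]
n = 0.86(1 − 0.68) / [0.68(1 − 0.86)]
  = 0.2752 / 0.0952 = 2.8908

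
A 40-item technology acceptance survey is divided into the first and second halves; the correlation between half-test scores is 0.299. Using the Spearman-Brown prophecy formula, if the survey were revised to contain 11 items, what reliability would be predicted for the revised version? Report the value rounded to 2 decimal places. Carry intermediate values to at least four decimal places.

First correct the split-half correlation to full-test reliability: r_full = 2 × 0.299 / (1 + 0.299) ≈ 0.4604
Length factor from 40 to 11 items: n = 11/40 = 0.2750
r_new = n·r_full / (1 + (n − 1)·r_full) = 0.1266 / 0.6662 ≈ 0.1900

0.19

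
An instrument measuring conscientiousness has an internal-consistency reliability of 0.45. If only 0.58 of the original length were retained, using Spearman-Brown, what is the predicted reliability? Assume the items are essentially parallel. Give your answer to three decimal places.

0.322

r_new = (0.58 × 0.45) / (1 + (0.58 − 1) × 0.45)
r_new = 0.2610 / 0.8110 ≈ 0.3218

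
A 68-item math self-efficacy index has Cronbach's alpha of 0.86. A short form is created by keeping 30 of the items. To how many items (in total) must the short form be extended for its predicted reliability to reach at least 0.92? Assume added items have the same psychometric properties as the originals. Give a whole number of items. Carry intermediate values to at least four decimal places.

Short-form reliability: n = 30/68 = 0.4412; r_30 = n·r/(1+(n−1)r) ≈ 0.7305
Then solve for n' with r_old = 0.7305, r_target = 0.92: n' = 0.92(1 − 0.7305)/[0.7305(1 − 0.92)] = 4.2426
Items = 4.2426 × 30 ≈ 127.28 → 128

128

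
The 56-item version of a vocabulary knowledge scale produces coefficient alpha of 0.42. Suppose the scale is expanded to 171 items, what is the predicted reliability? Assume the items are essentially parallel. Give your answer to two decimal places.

n = 171/56 = 3.0536
Apply the Spearman-Brown prophecy formula, r' = nr / [1 + (n − 1)r]:
r_new = 3.0536·0.42 / [1 + (3.0536 − 1)·0.42]
r_new = 1.2825 / 1.8625 ≈ 0.6886

0.69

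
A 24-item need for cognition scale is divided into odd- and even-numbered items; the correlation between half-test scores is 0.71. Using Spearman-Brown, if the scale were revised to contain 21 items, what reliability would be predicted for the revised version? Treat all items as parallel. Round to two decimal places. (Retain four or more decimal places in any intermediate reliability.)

0.81

Full-test reliability from the split-half r: r_full = 2(0.71)/(1 + 0.71) = 0.8304
Then adjust to 21 items: n = 21/24 = 0.8750
r_new = n·r_full / (1 + (n − 1)·r_full) = 0.7266 / 0.8962 ≈ 0.8108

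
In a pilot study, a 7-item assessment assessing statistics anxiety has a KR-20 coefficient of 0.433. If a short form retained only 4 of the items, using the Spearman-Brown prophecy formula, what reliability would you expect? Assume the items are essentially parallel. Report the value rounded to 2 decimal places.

0.30

Length ratio n = 4/7 = 0.5714
By Spearman-Brown, r_new = n r / (1 + (n − 1) r).
r_new = (0.5714 × 0.433) / (1 + (0.5714 − 1) × 0.433)
     = 0.2474 / 0.8144 = 0.3038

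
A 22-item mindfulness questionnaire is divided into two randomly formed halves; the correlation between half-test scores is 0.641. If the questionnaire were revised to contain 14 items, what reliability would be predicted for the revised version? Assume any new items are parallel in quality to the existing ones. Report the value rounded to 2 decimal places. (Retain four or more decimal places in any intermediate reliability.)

First correct the split-half correlation to full-test reliability: r_full = 2 × 0.641 / (1 + 0.641) ≈ 0.7812
Then adjust to 14 items: n = 14/22 = 0.6364
r_new = n·r_full / (1 + (n − 1)·r_full) = 0.4972 / 0.7160 ≈ 0.6944

0.69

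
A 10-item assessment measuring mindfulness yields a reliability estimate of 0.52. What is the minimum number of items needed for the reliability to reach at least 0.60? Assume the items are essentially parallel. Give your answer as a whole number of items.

14

Invert Spearman-Brown to solve for n:
n = r_target (1 − r_old) / [ r_old (1 − r_target) ]
n = [0.60 × 0.48] / [0.52 × 0.40]
  = 0.2880 / 0.2080 = 1.3846
So the test needs 1.3846 × 10 ≈ 13.85 items; rounding up, 14.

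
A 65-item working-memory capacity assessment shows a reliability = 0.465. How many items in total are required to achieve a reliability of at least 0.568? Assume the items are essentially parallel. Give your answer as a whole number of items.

n = 0.568 × (1 − 0.465) / [ 0.465 × (1 − 0.568) ]
  = 0.303880 / 0.200880 = 1.5127
1.5127 × 65 = 98.33 → 99 items

99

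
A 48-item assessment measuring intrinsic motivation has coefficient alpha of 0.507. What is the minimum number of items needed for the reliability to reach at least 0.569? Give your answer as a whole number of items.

62

Invert Spearman-Brown to solve for n:
n = r*(1 − r) / [ r (1 − r*) ]
n = 0.569 × (1 − 0.507) / [ 0.507 × (1 − 0.569) ]
  = 0.280517 / 0.218517 = 1.2837
So the test needs 1.2837 × 48 ≈ 61.62 items; rounding up, 62.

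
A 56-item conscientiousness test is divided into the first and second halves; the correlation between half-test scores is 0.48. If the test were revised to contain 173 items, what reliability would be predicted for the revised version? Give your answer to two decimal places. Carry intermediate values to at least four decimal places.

Full-test reliability from the split-half r: r_full = 2(0.48)/(1 + 0.48) = 0.6486
Length factor from 56 to 173 items: n = 173/56 = 3.0893
r_new = n·r_full / (1 + (n − 1)·r_full) = 2.0037 / 2.3551 ≈ 0.8508

0.85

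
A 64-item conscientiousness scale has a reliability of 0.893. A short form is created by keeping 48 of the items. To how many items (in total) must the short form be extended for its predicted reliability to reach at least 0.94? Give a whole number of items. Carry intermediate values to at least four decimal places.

First, r for the 48-item form: n = 48/64 = 0.7500, so r_48 = 0.7500·0.893/(1 + (0.7500 − 1)·0.893) = 0.8622
Length factor from the short form to reach 0.94: n' = 0.94(1 − 0.8622) / [0.8622(1 − 0.94)] ≈ 2.5039
Total items = 2.5039 × 48 = 120.19, rounded up to 121.

121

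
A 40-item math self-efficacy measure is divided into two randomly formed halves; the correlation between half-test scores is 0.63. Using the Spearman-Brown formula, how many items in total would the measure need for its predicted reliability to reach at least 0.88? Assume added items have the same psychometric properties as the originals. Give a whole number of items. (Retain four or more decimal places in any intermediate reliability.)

r_full = 2(0.63)/(1 + 0.63) = 0.7730
n = r_tgt(1 − r_full) / [r_full(1 − r_tgt)] = 0.88 × 0.2270 / (0.7730 × 0.12) ≈ 2.1535
Required items = 2.1535 × 40 = 86.14, so 87 items.

87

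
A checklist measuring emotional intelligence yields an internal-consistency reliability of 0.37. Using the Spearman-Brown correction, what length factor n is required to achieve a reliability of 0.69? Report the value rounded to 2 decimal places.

3.79

n = [0.69 × 0.63] / [0.37 × 0.31]
  = 0.4347 / 0.1147 = 3.7899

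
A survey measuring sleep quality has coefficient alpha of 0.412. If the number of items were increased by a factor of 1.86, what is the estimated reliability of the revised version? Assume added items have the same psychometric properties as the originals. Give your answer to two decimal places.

r_new = (1.86 × 0.412) / (1 + (1.86 − 1) × 0.412)
     = 0.7663 / 1.3543 = 0.5658

0.57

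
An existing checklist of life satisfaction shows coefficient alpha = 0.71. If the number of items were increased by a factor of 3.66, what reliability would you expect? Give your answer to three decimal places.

By Spearman-Brown, r_new = n r / (1 + (n − 1) r).
r_new = (3.66 × 0.71) / (1 + (3.66 − 1) × 0.71)
     = 2.5986 / 2.8886 = 0.8996

0.900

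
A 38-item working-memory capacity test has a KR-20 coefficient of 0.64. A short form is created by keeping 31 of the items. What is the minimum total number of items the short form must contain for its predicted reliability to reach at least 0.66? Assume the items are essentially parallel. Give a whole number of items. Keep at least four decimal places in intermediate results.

First, r for the 31-item form: n = 31/38 = 0.8158, so r_31 = 0.8158·0.64/(1 + (0.8158 − 1)·0.64) = 0.5919
Length factor from the short form to reach 0.66: n' = 0.66(1 − 0.5919) / [0.5919(1 − 0.66)] ≈ 1.3384
Items = 1.3384 × 31 ≈ 41.49 → 42

42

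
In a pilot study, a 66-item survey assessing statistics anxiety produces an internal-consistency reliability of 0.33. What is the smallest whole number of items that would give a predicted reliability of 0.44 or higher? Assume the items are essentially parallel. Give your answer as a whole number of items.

106

Rearranging the Spearman-Brown formula for n,
n = r_target (1 − r_old) / [ r_old (1 − r_target) ]
n = 0.44(1 − 0.33) / [0.33(1 − 0.44)]
n = 0.2948 / 0.1848 ≈ 1.5952
1.5952 × 66 = 105.28 → 106 items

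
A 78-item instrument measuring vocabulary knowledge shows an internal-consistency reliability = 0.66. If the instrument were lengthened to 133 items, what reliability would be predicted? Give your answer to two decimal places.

0.77

The new length is 133/78 = 1.7051 times the old.
r_new = (1.7051 × 0.66) / (1 + (1.7051 − 1) × 0.66)
     = 1.1254 / 1.4654 = 0.7680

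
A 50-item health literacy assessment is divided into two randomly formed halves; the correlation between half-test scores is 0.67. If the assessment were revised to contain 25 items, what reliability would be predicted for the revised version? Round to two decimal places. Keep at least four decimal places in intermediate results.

0.67

Spearman-Brown correction (n = 2): r_full = 2·0.67/(1 + 0.67) = 0.8024
Then adjust to 25 items: n = 25/50 = 0.5000
r_new = n·r_full / (1 + (n − 1)·r_full) = 0.4012 / 0.5988 ≈ 0.6700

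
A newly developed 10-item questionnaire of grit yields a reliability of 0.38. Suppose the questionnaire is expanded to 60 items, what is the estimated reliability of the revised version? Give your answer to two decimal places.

n = 60/10 = 6
r_new = (6 × 0.38) / (1 + (6 − 1) × 0.38)
     = 2.2800 / 2.9000 = 0.7862

0.79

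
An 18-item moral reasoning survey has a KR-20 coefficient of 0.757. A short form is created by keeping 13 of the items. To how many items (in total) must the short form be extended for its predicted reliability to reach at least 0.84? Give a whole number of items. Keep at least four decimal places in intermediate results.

First, r for the 13-item form: n = 13/18 = 0.7222, so r_13 = 0.7222·0.757/(1 + (0.7222 − 1)·0.757) = 0.6923
Then solve for n' with r_old = 0.6923, r_target = 0.84: n' = 0.84(1 − 0.6923)/[0.6923(1 − 0.84)] = 2.3334
Items = 2.3334 × 13 ≈ 30.33 → 31

31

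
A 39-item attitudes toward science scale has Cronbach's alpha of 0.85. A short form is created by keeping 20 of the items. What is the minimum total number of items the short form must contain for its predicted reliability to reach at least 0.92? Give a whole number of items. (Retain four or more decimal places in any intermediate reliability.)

First, r for the 20-item form: n = 20/39 = 0.5128, so r_20 = 0.5128·0.85/(1 + (0.5128 − 1)·0.85) = 0.7440
Then solve for n' with r_old = 0.7440, r_target = 0.92: n' = 0.92(1 − 0.7440)/[0.7440(1 − 0.92)] = 3.9570
Total items = 3.9570 × 20 = 79.14, rounded up to 80.

80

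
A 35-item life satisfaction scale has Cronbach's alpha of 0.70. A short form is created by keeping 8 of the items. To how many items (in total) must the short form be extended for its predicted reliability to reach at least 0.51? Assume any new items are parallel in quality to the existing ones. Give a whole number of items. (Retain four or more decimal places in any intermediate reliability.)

Short-form reliability: n = 8/35 = 0.2286; r_8 = n·r/(1+(n−1)r) ≈ 0.3479
Then solve for n' with r_old = 0.3479, r_target = 0.51: n' = 0.51(1 − 0.3479)/[0.3479(1 − 0.51)] = 1.9509
Total items = 1.9509 × 8 = 15.61, rounded up to 16.

16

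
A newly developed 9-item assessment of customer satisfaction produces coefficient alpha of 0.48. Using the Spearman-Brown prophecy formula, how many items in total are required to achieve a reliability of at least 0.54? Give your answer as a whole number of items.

n = [0.54 × 0.52] / [0.48 × 0.46]
  = 0.2808 / 0.2208 = 1.2717
So the test needs 1.2717 × 9 ≈ 11.45 items; rounding up, 12.

12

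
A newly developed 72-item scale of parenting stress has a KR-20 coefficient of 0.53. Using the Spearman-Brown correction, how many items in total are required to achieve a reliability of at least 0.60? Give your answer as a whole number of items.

Rearranging the Spearman-Brown formula for n,
n = r_target (1 − r_old) / [ r_old (1 − r_target) ]
n = 0.60(1 − 0.53) / [0.53(1 − 0.60)]
  = 0.2820 / 0.2120 = 1.3302
Items needed = n × 72 = 1.3302 × 72 ≈ 95.77 → round up to 96

96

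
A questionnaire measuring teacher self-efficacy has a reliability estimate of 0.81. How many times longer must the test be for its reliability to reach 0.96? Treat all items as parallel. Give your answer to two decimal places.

5.63

Spearman-Brown solved for the length factor n:
n = r_target (1 − r_old) / [ r_old (1 − r_target) ]
n = 0.96 × (1 − 0.81) / [ 0.81 × (1 − 0.96) ]
  = 0.1824 / 0.0324 = 5.6296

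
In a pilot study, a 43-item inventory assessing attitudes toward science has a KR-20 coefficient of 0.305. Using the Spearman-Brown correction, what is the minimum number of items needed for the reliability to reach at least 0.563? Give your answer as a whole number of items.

n = 0.563(1 − 0.305) / [0.305(1 − 0.563)]
n = 0.391285 / 0.133285 ≈ 2.9357
Items needed = n × 43 = 2.9357 × 43 ≈ 126.24 → round up to 127

127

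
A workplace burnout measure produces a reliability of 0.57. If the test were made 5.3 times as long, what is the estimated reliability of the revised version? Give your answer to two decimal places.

r_new = (5.3 × 0.57) / (1 + (5.3 − 1) × 0.57)
r_new = 3.0210 / 3.4510 ≈ 0.8754

0.88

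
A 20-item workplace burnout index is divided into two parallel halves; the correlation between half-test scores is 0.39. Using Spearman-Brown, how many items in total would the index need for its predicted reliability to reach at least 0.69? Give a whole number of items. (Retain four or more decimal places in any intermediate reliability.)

Corrected full-test reliability: r_full = 2 × 0.39 / (1 + 0.39) ≈ 0.5612
n = r_tgt(1 − r_full) / [r_full(1 − r_tgt)] = 0.69 × 0.4388 / (0.5612 × 0.31) ≈ 1.7403
Items = 1.7403 × 20 ≈ 34.81 → 35

35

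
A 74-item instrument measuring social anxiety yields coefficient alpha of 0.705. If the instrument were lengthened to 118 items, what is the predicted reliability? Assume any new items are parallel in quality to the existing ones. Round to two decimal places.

0.79

Length ratio n = 118/74 = 1.5946
By Spearman-Brown, r_new = n r / (1 + (n − 1) r).
r_new = 1.5946·0.705 / [1 + (1.5946 − 1)·0.705]
     = 1.1242 / 1.4192 = 0.7921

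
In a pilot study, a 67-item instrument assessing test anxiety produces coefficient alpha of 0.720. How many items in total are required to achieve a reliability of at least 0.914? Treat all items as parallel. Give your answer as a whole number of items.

277

Spearman-Brown solved for the length factor n:
n = r_target (1 − r_old) / [ r_old (1 − r_target) ]
n = [0.914 × 0.280] / [0.720 × 0.086]
  = 0.255920 / 0.061920 = 4.1331
Items needed = n × 67 = 4.1331 × 67 ≈ 276.92 → round up to 277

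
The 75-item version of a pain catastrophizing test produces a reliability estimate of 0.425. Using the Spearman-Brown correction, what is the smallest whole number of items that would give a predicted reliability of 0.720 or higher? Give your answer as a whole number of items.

261

Rearranging the Spearman-Brown formula for n,
n = r*(1 − r) / [ r (1 − r*) ]
n = 0.720(1 − 0.425) / [0.425(1 − 0.720)]
n = 0.414000 / 0.119000 ≈ 3.4790
3.4790 × 75 = 260.93 → 261 items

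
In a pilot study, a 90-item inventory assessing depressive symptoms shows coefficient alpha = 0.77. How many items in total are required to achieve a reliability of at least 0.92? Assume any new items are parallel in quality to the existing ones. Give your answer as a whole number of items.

310

n = 0.92 × (1 − 0.77) / [ 0.77 × (1 − 0.92) ]
n = 0.2116 / 0.0616 ≈ 3.4351
3.4351 × 90 = 309.16 → 310 items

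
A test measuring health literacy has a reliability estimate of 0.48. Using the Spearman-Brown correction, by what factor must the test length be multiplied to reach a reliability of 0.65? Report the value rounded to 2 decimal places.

2.01

Spearman-Brown solved for the length factor n:
n = r_target (1 − r_old) / [ r_old (1 − r_target) ]
n = [0.65 × 0.52] / [0.48 × 0.35]
  = 0.3380 / 0.1680 = 2.0119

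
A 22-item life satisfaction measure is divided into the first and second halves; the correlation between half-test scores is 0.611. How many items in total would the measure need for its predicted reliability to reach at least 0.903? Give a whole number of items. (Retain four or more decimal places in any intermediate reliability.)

66

Corrected full-test reliability: r_full = 2 × 0.611 / (1 + 0.611) ≈ 0.7585
n = r_tgt(1 − r_full) / [r_full(1 − r_tgt)] = 0.903 × 0.2415 / (0.7585 × 0.097) ≈ 2.9640
Items = 2.9640 × 22 ≈ 65.21 → 66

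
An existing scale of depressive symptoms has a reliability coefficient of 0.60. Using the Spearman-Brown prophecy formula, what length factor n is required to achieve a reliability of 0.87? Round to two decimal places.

4.46

Rearranging the Spearman-Brown formula for n,
n = r*(1 − r) / [ r (1 − r*) ]
n = 0.87(1 − 0.60) / [0.60(1 − 0.87)]
n = 0.3480 / 0.0780 ≈ 4.4615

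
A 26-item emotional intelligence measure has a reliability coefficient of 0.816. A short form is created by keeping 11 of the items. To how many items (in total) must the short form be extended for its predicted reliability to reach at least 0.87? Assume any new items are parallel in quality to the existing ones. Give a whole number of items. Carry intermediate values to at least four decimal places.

Short-form reliability: n = 11/26 = 0.4231; r_11 = n·r/(1+(n−1)r) ≈ 0.6523
Then solve for n' with r_old = 0.6523, r_target = 0.87: n' = 0.87(1 − 0.6523)/[0.6523(1 − 0.87)] = 3.5672
Total items = 3.5672 × 11 = 39.24, rounded up to 40.

40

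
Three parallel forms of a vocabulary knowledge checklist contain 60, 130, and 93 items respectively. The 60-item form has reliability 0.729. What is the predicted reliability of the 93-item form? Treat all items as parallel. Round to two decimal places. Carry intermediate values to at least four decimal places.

The 130-item form is not needed; work directly from the 60-item form with n = 93/60 = 1.5500.
r_{93} = n·r / (1 + (n − 1)·r) = 1.1300 / 1.4009 ≈ 0.8066

0.81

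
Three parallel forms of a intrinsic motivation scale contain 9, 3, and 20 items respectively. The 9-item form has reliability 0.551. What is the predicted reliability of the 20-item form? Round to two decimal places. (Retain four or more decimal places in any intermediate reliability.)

0.73

The 3-item form is not needed; work directly from the 9-item form with n = 20/9 = 2.2222.
r_{20} = n·r / (1 + (n − 1)·r) = 1.2244 / 1.6734 ≈ 0.7317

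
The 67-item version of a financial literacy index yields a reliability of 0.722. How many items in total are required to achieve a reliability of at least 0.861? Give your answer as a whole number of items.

160

n = 0.861(1 − 0.722) / [0.722(1 − 0.861)]
  = 0.239358 / 0.100358 = 2.3850
2.3850 × 67 = 159.79 → 160 items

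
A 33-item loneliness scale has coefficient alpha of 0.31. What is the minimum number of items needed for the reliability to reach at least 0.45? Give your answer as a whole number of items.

Rearranging the Spearman-Brown formula for n,
n = r*(1 − r) / [ r (1 − r*) ]
n = 0.45(1 − 0.31) / [0.31(1 − 0.45)]
  = 0.3105 / 0.1705 = 1.8211
So the test needs 1.8211 × 33 ≈ 60.10 items; rounding up, 61.

61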